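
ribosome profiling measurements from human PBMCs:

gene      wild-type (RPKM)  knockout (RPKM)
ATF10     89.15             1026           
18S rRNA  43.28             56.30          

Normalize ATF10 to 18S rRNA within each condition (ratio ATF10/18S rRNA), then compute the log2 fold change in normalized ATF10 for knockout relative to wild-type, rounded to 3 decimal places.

3.145

ATF10/18S rRNA (wild-type) = 89.15 / 43.28 = 2.0598
ATF10/18S rRNA (knockout) = 1026 / 56.30 = 18.224
Fold change = 18.224 / 2.0598 = 8.8472
log2(8.8472) = 3.1452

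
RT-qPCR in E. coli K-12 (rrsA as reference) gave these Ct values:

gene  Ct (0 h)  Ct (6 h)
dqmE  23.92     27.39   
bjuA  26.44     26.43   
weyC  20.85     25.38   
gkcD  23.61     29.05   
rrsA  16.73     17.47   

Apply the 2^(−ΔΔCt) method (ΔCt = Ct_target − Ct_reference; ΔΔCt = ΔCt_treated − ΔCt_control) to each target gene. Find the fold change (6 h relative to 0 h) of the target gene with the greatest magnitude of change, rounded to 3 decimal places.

0.038

dqmE: ΔΔCt = (27.39−17.47) − (23.92−16.73) = 9.92 − 7.19 = 2.73; fold change = 2^-2.73 = 0.151
bjuA: ΔΔCt = (26.43−17.47) − (26.44−16.73) = 8.96 − 9.71 = -0.75; fold change = 2^0.75 = 1.682
weyC: ΔΔCt = (25.38−17.47) − (20.85−16.73) = 7.91 − 4.12 = 3.79; fold change = 2^-3.79 = 0.072
gkcD: ΔΔCt = (29.05−17.47) − (23.61−16.73) = 11.58 − 6.88 = 4.70; fold change = 2^-4.70 = 0.038
gkcD has the largest |ΔΔCt| = 4.70.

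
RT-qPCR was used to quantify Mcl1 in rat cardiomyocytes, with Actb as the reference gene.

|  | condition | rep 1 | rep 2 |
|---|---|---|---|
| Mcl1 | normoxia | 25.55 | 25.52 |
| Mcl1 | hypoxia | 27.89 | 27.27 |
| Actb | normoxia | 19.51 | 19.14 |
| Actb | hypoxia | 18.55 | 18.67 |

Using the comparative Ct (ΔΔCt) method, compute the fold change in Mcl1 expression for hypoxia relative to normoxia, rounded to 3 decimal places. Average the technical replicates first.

Mean Ct: Mcl1 normoxia 25.535; Mcl1 hypoxia 27.580; Actb normoxia 19.325; Actb hypoxia 18.610
ΔCt(normoxia) = 25.535 − 19.325 = 6.210
ΔCt(hypoxia) = 27.580 − 18.610 = 8.970
ΔΔCt = 8.970 − 6.210 = 2.760
Fold change = 2^(−2.760) = 0.1476

0.148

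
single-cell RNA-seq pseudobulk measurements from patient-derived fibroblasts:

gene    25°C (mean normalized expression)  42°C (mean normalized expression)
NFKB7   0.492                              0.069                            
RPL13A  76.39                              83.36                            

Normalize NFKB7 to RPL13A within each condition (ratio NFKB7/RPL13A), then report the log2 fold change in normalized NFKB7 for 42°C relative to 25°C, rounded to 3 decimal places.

-2.960

NFKB7/RPL13A (25°C) = 0.492 / 76.39 = 0.0064406
NFKB7/RPL13A (42°C) = 0.069 / 83.36 = 0.00082774
Fold change = 0.00082774 / 0.0064406 = 0.1285
log2(0.1285) = -2.9600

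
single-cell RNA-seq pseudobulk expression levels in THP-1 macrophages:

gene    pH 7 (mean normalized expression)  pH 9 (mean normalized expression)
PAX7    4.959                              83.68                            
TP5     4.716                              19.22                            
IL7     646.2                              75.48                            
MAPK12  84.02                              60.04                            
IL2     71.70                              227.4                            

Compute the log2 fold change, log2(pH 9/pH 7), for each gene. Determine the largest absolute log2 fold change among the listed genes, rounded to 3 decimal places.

4.077

log2(83.68/4.959) = 4.077  (PAX7)
log2(19.22/4.716) = 2.027  (TP5)
log2(75.48/646.2) = -3.098  (IL7)
log2(60.04/84.02) = -0.485  (MAPK12)
log2(227.4/71.70) = 1.665  (IL2)
The largest magnitude belongs to PAX7.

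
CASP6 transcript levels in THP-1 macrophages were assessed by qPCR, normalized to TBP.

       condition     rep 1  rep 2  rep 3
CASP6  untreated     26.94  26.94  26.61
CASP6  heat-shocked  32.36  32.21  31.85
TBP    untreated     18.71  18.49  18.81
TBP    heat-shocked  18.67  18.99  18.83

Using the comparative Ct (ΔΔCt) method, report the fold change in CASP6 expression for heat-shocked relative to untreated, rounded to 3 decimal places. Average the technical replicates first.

Mean Ct: CASP6 untreated 26.830; CASP6 heat-shocked 32.140; TBP untreated 18.670; TBP heat-shocked 18.830
ΔCt(untreated) = 26.830 − 18.670 = 8.160
ΔCt(heat-shocked) = 32.140 − 18.830 = 13.310
ΔΔCt = 13.310 − 8.160 = 5.150
Fold change = 2^(−5.150) = 0.0282

0.028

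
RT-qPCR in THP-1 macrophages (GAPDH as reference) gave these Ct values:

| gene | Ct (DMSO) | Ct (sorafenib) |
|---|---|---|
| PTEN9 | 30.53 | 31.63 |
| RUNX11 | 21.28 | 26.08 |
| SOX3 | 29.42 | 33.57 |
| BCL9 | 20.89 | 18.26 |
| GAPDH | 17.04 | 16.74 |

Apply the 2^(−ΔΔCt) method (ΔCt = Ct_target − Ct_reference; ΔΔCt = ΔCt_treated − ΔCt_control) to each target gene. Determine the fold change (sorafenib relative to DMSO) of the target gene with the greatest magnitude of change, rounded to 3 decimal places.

PTEN9: ΔΔCt = (31.63−16.74) − (30.53−17.04) = 14.89 − 13.49 = 1.40; fold change = 2^-1.40 = 0.379
RUNX11: ΔΔCt = (26.08−16.74) − (21.28−17.04) = 9.34 − 4.24 = 5.10; fold change = 2^-5.10 = 0.029
SOX3: ΔΔCt = (33.57−16.74) − (29.42−17.04) = 16.83 − 12.38 = 4.45; fold change = 2^-4.45 = 0.046
BCL9: ΔΔCt = (18.26−16.74) − (20.89−17.04) = 1.52 − 3.85 = -2.33; fold change = 2^2.33 = 5.028
RUNX11 has the largest |ΔΔCt| = 5.10.

0.029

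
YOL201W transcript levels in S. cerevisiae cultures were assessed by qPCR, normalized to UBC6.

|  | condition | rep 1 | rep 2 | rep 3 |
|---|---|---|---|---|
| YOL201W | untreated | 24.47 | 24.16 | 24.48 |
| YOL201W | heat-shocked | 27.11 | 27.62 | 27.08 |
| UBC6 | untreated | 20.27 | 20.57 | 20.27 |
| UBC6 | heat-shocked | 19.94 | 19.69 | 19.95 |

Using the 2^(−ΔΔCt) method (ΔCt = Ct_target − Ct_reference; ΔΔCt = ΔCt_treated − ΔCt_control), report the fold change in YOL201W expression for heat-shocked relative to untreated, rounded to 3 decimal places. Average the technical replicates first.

0.094

Mean Ct: YOL201W untreated 24.370; YOL201W heat-shocked 27.270; UBC6 untreated 20.370; UBC6 heat-shocked 19.860
ΔCt(untreated) = 24.370 − 20.370 = 4.000
ΔCt(heat-shocked) = 27.270 − 19.860 = 7.410
ΔΔCt = 7.410 − 4.000 = 3.410
Fold change = 2^(−3.410) = 0.0941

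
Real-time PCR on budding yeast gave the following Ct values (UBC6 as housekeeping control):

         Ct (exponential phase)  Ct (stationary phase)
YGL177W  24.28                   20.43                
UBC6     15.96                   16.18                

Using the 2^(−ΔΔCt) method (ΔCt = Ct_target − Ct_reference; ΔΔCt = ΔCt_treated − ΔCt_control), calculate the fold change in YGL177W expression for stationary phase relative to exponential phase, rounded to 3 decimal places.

16.795

ΔCt(exponential phase) = 24.280 − 15.960 = 8.320
ΔCt(stationary phase) = 20.430 − 16.180 = 4.250
ΔΔCt = 4.250 − 8.320 = -4.070
Fold change = 2^(−(-4.070)) = 2^4.070 = 16.7955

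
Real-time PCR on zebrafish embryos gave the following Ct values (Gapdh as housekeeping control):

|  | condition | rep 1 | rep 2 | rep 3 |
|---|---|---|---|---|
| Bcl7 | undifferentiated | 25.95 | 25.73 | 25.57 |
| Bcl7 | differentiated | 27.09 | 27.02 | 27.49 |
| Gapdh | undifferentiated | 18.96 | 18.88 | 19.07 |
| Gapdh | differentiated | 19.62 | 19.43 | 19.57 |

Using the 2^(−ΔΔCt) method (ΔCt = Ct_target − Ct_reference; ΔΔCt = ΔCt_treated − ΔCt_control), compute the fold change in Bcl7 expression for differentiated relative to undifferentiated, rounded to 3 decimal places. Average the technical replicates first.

0.543

Mean Ct: Bcl7 undifferentiated 25.750; Bcl7 differentiated 27.200; Gapdh undifferentiated 18.970; Gapdh differentiated 19.540
ΔCt(undifferentiated) = 25.750 − 18.970 = 6.780
ΔCt(differentiated) = 27.200 − 19.540 = 7.660
ΔΔCt = 7.660 − 6.780 = 0.880
Fold change = 2^(−0.880) = 0.5434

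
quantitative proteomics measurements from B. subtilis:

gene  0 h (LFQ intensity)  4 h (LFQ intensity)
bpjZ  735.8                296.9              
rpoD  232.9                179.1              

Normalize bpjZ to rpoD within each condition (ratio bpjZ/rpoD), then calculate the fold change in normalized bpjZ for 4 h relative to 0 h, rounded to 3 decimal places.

bpjZ/rpoD (0 h) = 735.8 / 232.9 = 3.1593
bpjZ/rpoD (4 h) = 296.9 / 179.1 = 1.6577
Fold change = 1.6577 / 3.1593 = 0.5247

0.525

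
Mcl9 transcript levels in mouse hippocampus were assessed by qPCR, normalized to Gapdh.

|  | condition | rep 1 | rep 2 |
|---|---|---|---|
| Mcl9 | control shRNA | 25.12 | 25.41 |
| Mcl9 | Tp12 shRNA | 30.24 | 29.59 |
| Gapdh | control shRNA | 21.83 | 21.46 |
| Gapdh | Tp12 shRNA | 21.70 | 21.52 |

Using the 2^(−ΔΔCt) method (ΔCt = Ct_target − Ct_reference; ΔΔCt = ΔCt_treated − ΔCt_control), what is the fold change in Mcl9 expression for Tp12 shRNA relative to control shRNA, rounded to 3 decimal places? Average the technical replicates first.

0.039

Mean Ct: Mcl9 control shRNA 25.265; Mcl9 Tp12 shRNA 29.915; Gapdh control shRNA 21.645; Gapdh Tp12 shRNA 21.610
ΔCt(control shRNA) = 25.265 − 21.645 = 3.620
ΔCt(Tp12 shRNA) = 29.915 − 21.610 = 8.305
ΔΔCt = 8.305 − 3.620 = 4.685
Fold change = 2^(−4.685) = 0.0389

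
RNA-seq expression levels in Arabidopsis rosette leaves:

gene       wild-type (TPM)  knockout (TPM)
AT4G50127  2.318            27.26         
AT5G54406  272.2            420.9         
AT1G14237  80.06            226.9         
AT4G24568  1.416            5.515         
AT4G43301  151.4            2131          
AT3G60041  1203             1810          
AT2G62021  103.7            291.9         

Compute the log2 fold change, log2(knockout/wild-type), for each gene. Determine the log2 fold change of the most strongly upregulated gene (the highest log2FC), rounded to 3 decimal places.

3.815

log2(27.26/2.318) = 3.556  (AT4G50127)
log2(420.9/272.2) = 0.629  (AT5G54406)
log2(226.9/80.06) = 1.503  (AT1G14237)
log2(5.515/1.416) = 1.962  (AT4G24568)
log2(2131/151.4) = 3.815  (AT4G43301)
log2(1810/1203) = 0.589  (AT3G60041)
log2(291.9/103.7) = 1.493  (AT2G62021)
AT4G43301 is most strongly upregulated.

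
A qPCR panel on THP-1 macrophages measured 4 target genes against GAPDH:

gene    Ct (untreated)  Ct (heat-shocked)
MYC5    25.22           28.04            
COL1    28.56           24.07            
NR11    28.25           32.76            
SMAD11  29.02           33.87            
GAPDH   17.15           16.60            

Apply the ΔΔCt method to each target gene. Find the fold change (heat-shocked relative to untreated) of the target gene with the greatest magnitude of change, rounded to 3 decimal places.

0.024

MYC5: ΔΔCt = (28.04−16.60) − (25.22−17.15) = 11.44 − 8.07 = 3.37; fold change = 2^-3.37 = 0.097
COL1: ΔΔCt = (24.07−16.60) − (28.56−17.15) = 7.47 − 11.41 = -3.94; fold change = 2^3.94 = 15.348
NR11: ΔΔCt = (32.76−16.60) − (28.25−17.15) = 16.16 − 11.10 = 5.06; fold change = 2^-5.06 = 0.030
SMAD11: ΔΔCt = (33.87−16.60) − (29.02−17.15) = 17.27 − 11.87 = 5.40; fold change = 2^-5.40 = 0.024
SMAD11 has the largest |ΔΔCt| = 5.40.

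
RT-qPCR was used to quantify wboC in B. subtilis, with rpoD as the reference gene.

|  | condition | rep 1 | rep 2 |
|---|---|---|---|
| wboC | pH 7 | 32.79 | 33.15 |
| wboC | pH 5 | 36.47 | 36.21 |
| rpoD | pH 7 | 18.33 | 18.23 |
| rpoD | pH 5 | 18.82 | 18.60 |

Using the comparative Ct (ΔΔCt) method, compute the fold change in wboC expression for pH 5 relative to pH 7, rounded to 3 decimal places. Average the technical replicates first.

0.130

Mean Ct: wboC pH 7 32.970; wboC pH 5 36.340; rpoD pH 7 18.280; rpoD pH 5 18.710
ΔCt(pH 7) = 32.970 − 18.280 = 14.690
ΔCt(pH 5) = 36.340 − 18.710 = 17.630
ΔΔCt = 17.630 − 14.690 = 2.940
Fold change = 2^(−2.940) = 0.1303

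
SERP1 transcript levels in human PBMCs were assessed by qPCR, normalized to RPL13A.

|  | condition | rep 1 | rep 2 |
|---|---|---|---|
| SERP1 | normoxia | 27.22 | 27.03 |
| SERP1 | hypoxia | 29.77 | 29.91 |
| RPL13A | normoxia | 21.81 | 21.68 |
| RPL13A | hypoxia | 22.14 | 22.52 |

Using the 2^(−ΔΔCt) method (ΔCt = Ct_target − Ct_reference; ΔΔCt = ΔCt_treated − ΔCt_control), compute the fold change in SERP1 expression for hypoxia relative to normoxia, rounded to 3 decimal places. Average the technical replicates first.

0.228

Mean Ct: SERP1 normoxia 27.125; SERP1 hypoxia 29.840; RPL13A normoxia 21.745; RPL13A hypoxia 22.330
ΔCt(normoxia) = 27.125 − 21.745 = 5.380
ΔCt(hypoxia) = 29.840 − 22.330 = 7.510
ΔΔCt = 7.510 − 5.380 = 2.130
Fold change = 2^(−2.130) = 0.2285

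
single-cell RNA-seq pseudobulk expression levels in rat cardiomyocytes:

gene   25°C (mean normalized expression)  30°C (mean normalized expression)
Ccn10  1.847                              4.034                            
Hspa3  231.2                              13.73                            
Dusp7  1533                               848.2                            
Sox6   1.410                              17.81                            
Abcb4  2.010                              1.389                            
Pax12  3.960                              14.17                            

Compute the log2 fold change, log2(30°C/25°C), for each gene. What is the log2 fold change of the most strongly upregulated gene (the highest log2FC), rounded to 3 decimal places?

log2(4.034/1.847) = 1.127  (Ccn10)
log2(13.73/231.2) = -4.074  (Hspa3)
log2(848.2/1533) = -0.854  (Dusp7)
log2(17.81/1.410) = 3.659  (Sox6)
log2(1.389/2.010) = -0.533  (Abcb4)
log2(14.17/3.960) = 1.839  (Pax12)
Sox6 is most strongly upregulated.

3.659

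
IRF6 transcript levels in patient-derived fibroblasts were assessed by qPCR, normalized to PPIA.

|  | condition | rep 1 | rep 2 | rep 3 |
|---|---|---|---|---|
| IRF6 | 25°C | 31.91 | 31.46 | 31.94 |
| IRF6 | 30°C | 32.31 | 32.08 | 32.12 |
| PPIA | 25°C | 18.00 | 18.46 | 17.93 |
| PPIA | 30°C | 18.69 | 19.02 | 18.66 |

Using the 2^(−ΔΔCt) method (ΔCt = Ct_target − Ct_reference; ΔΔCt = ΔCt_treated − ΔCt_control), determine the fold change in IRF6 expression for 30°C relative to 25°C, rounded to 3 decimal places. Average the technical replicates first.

1.197

Mean Ct: IRF6 25°C 31.770; IRF6 30°C 32.170; PPIA 25°C 18.130; PPIA 30°C 18.790
ΔCt(25°C) = 31.770 − 18.130 = 13.640
ΔCt(30°C) = 32.170 − 18.790 = 13.380
ΔΔCt = 13.380 − 13.640 = -0.260
Fold change = 2^(−(-0.260)) = 2^0.260 = 1.1975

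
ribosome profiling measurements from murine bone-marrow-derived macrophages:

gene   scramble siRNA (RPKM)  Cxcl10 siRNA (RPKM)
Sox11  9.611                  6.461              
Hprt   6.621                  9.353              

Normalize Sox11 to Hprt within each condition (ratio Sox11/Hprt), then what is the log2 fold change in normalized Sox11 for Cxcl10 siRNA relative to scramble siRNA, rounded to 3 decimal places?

-1.071

Sox11/Hprt (scramble siRNA) = 9.611 / 6.621 = 1.4516
Sox11/Hprt (Cxcl10 siRNA) = 6.461 / 9.353 = 0.69079
Fold change = 0.69079 / 1.4516 = 0.4759
log2(0.4759) = -1.0713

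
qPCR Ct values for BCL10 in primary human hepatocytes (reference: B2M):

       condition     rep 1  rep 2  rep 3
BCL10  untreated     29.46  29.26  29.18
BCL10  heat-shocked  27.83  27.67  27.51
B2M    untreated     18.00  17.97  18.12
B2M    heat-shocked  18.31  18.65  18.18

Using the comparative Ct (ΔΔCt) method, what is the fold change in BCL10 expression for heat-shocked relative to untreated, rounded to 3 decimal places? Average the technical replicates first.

Mean Ct: BCL10 untreated 29.300; BCL10 heat-shocked 27.670; B2M untreated 18.030; B2M heat-shocked 18.380
ΔCt(untreated) = 29.300 − 18.030 = 11.270
ΔCt(heat-shocked) = 27.670 − 18.380 = 9.290
ΔΔCt = 9.290 − 11.270 = -1.980
Fold change = 2^(−(-1.980)) = 2^1.980 = 3.9449

3.945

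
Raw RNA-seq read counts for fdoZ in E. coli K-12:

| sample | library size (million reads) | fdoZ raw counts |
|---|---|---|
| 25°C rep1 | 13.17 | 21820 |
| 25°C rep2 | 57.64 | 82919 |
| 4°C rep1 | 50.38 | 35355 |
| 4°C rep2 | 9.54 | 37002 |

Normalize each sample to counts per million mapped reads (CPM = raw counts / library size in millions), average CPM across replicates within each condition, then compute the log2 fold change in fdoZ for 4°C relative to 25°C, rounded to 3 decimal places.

CPM(25°C rep1) = 21820 / 13.17 = 1656.7957
CPM(25°C rep2) = 82919 / 57.64 = 1438.5670
CPM(4°C rep1) = 35355 / 50.38 = 701.7666
CPM(4°C rep2) = 37002 / 9.54 = 3878.6164
mean CPM(25°C) = 1547.6814; mean CPM(4°C) = 2290.1915
Fold change = 2290.1915 / 1547.6814 = 1.47976
log2(1.47976) = 0.5654

0.565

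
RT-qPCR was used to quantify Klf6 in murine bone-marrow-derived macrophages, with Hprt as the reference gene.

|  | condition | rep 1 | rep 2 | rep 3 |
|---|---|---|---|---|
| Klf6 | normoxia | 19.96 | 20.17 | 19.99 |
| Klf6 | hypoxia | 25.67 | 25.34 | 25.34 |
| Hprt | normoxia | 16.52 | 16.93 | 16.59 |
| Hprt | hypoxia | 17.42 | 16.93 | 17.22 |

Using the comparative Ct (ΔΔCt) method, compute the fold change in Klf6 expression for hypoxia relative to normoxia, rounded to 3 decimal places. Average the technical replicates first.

0.033

Mean Ct: Klf6 normoxia 20.040; Klf6 hypoxia 25.450; Hprt normoxia 16.680; Hprt hypoxia 17.190
ΔCt(normoxia) = 20.040 − 16.680 = 3.360
ΔCt(hypoxia) = 25.450 − 17.190 = 8.260
ΔΔCt = 8.260 − 3.360 = 4.900
Fold change = 2^(−4.900) = 0.0335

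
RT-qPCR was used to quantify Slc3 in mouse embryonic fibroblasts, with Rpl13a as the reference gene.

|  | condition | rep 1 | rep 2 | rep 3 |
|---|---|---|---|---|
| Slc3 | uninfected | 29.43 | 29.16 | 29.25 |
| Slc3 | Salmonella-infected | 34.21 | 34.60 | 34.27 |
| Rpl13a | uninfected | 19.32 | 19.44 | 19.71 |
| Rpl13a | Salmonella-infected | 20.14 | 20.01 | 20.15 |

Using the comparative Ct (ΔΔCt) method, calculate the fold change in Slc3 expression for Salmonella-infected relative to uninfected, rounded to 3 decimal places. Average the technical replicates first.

0.045

Mean Ct: Slc3 uninfected 29.280; Slc3 Salmonella-infected 34.360; Rpl13a uninfected 19.490; Rpl13a Salmonella-infected 20.100
ΔCt(uninfected) = 29.280 − 19.490 = 9.790
ΔCt(Salmonella-infected) = 34.360 − 20.100 = 14.260
ΔΔCt = 14.260 − 9.790 = 4.470
Fold change = 2^(−4.470) = 0.0451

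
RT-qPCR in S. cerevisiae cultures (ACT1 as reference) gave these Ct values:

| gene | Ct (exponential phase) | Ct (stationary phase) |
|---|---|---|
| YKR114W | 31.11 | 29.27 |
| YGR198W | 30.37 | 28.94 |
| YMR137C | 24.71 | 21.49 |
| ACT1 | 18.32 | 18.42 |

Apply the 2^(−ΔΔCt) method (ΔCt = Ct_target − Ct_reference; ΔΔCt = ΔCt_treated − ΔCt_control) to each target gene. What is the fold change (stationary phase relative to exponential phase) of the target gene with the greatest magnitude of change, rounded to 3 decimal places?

9.987

YKR114W: ΔΔCt = (29.27−18.42) − (31.11−18.32) = 10.85 − 12.79 = -1.94; fold change = 2^1.94 = 3.837
YGR198W: ΔΔCt = (28.94−18.42) − (30.37−18.32) = 10.52 − 12.05 = -1.53; fold change = 2^1.53 = 2.888
YMR137C: ΔΔCt = (21.49−18.42) − (24.71−18.32) = 3.07 − 6.39 = -3.32; fold change = 2^3.32 = 9.987
YMR137C has the largest |ΔΔCt| = 3.32.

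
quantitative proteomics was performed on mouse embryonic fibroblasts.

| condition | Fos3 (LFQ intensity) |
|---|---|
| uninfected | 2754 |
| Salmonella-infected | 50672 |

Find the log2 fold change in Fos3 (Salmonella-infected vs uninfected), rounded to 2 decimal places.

4.20

Fold change = 50672 / 2754 = 18.3994
log2(18.3994) = 4.202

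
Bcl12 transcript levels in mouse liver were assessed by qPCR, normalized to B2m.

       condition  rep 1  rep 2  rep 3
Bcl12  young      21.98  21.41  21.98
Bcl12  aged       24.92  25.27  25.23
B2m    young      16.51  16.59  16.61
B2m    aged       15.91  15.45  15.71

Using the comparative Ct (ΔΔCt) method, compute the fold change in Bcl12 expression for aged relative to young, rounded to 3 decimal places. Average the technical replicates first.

0.053

Mean Ct: Bcl12 young 21.790; Bcl12 aged 25.140; B2m young 16.570; B2m aged 15.690
ΔCt(young) = 21.790 − 16.570 = 5.220
ΔCt(aged) = 25.140 − 15.690 = 9.450
ΔΔCt = 9.450 − 5.220 = 4.230
Fold change = 2^(−4.230) = 0.0533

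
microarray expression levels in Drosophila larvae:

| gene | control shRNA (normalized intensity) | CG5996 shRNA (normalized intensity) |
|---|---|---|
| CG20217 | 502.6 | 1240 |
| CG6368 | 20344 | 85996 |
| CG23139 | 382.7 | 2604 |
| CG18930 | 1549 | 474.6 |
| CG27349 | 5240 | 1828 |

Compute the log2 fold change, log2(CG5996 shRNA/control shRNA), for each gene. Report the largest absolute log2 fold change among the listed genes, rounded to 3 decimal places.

2.766

log2(1240/502.6) = 1.303  (CG20217)
log2(85996/20344) = 2.080  (CG6368)
log2(2604/382.7) = 2.766  (CG23139)
log2(474.6/1549) = -1.707  (CG18930)
log2(1828/5240) = -1.519  (CG27349)
The largest magnitude belongs to CG23139.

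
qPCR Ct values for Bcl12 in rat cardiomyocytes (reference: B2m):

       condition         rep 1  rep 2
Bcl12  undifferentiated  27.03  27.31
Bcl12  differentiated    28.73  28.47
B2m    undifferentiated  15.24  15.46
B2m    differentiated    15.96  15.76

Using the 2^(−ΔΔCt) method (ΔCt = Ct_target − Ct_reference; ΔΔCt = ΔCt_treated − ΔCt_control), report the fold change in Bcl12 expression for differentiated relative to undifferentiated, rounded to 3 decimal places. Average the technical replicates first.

0.529

Mean Ct: Bcl12 undifferentiated 27.170; Bcl12 differentiated 28.600; B2m undifferentiated 15.350; B2m differentiated 15.860
ΔCt(undifferentiated) = 27.170 − 15.350 = 11.820
ΔCt(differentiated) = 28.600 − 15.860 = 12.740
ΔΔCt = 12.740 − 11.820 = 0.920
Fold change = 2^(−0.920) = 0.5285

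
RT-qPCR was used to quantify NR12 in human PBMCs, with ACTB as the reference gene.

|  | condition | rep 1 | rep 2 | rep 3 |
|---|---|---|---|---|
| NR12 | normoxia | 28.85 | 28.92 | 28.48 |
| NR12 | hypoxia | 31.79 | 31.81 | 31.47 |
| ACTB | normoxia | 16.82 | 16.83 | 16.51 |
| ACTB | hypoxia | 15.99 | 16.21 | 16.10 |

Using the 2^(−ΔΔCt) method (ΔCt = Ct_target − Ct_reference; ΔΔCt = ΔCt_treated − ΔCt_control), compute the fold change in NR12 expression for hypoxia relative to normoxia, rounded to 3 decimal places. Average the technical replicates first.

Mean Ct: NR12 normoxia 28.750; NR12 hypoxia 31.690; ACTB normoxia 16.720; ACTB hypoxia 16.100
ΔCt(normoxia) = 28.750 − 16.720 = 12.030
ΔCt(hypoxia) = 31.690 − 16.100 = 15.590
ΔΔCt = 15.590 − 12.030 = 3.560
Fold change = 2^(−3.560) = 0.0848

0.085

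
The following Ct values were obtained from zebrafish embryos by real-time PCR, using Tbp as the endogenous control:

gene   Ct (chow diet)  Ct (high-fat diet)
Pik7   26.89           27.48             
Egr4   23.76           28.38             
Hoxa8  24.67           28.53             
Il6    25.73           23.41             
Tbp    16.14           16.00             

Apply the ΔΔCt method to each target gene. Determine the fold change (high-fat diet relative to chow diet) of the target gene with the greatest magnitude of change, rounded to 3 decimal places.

Pik7: ΔΔCt = (27.48−16.00) − (26.89−16.14) = 11.48 − 10.75 = 0.73; fold change = 2^-0.73 = 0.603
Egr4: ΔΔCt = (28.38−16.00) − (23.76−16.14) = 12.38 − 7.62 = 4.76; fold change = 2^-4.76 = 0.037
Hoxa8: ΔΔCt = (28.53−16.00) − (24.67−16.14) = 12.53 − 8.53 = 4.00; fold change = 2^-4.00 = 0.062
Il6: ΔΔCt = (23.41−16.00) − (25.73−16.14) = 7.41 − 9.59 = -2.18; fold change = 2^2.18 = 4.532
Egr4 has the largest |ΔΔCt| = 4.76.

0.037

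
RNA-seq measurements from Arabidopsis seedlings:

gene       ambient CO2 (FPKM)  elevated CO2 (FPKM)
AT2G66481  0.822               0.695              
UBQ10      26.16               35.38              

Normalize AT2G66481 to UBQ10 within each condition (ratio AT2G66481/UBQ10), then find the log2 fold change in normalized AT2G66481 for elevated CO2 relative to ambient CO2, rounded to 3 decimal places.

AT2G66481/UBQ10 (ambient CO2) = 0.822 / 26.16 = 0.031422
AT2G66481/UBQ10 (elevated CO2) = 0.695 / 35.38 = 0.019644
Fold change = 0.019644 / 0.031422 = 0.6252
log2(0.6252) = -0.6777

-0.678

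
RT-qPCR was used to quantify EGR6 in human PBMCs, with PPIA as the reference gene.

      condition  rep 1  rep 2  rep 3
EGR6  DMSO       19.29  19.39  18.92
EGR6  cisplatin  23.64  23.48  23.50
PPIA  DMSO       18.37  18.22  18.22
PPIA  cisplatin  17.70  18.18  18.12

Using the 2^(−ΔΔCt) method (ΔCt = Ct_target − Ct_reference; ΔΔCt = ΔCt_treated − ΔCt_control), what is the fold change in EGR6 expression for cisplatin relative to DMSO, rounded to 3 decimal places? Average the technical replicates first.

0.041

Mean Ct: EGR6 DMSO 19.200; EGR6 cisplatin 23.540; PPIA DMSO 18.270; PPIA cisplatin 18.000
ΔCt(DMSO) = 19.200 − 18.270 = 0.930
ΔCt(cisplatin) = 23.540 − 18.000 = 5.540
ΔΔCt = 5.540 − 0.930 = 4.610
Fold change = 2^(−4.610) = 0.0409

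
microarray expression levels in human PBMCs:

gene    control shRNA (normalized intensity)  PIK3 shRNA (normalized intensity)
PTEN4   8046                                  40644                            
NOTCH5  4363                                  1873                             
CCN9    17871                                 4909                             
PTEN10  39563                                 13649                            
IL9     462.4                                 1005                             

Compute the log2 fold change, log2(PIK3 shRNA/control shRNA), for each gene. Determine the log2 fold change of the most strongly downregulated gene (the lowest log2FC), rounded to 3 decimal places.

-1.864

log2(40644/8046) = 2.337  (PTEN4)
log2(1873/4363) = -1.220  (NOTCH5)
log2(4909/17871) = -1.864  (CCN9)
log2(13649/39563) = -1.535  (PTEN10)
log2(1005/462.4) = 1.120  (IL9)
CCN9 is most strongly downregulated.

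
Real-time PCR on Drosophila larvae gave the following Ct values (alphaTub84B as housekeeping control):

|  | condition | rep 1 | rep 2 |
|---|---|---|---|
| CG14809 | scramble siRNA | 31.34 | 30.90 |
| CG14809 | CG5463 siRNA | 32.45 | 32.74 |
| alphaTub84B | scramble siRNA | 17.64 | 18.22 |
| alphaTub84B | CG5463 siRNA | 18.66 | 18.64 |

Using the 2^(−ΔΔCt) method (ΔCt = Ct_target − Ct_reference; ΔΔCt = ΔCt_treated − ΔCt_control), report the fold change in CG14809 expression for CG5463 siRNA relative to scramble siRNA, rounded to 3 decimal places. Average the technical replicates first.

0.593

Mean Ct: CG14809 scramble siRNA 31.120; CG14809 CG5463 siRNA 32.595; alphaTub84B scramble siRNA 17.930; alphaTub84B CG5463 siRNA 18.650
ΔCt(scramble siRNA) = 31.120 − 17.930 = 13.190
ΔCt(CG5463 siRNA) = 32.595 − 18.650 = 13.945
ΔΔCt = 13.945 − 13.190 = 0.755
Fold change = 2^(−0.755) = 0.5925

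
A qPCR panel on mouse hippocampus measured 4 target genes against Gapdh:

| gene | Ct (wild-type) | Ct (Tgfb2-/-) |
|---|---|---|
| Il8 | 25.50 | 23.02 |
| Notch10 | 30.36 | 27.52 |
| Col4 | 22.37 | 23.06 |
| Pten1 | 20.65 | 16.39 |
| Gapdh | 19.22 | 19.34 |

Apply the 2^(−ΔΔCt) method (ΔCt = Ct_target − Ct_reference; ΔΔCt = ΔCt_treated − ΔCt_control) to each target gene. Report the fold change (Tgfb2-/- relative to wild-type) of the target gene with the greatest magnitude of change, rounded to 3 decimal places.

20.821

Il8: ΔΔCt = (23.02−19.34) − (25.50−19.22) = 3.68 − 6.28 = -2.60; fold change = 2^2.60 = 6.063
Notch10: ΔΔCt = (27.52−19.34) − (30.36−19.22) = 8.18 − 11.14 = -2.96; fold change = 2^2.96 = 7.781
Col4: ΔΔCt = (23.06−19.34) − (22.37−19.22) = 3.72 − 3.15 = 0.57; fold change = 2^-0.57 = 0.674
Pten1: ΔΔCt = (16.39−19.34) − (20.65−19.22) = -2.95 − 1.43 = -4.38; fold change = 2^4.38 = 20.821
Pten1 has the largest |ΔΔCt| = 4.38.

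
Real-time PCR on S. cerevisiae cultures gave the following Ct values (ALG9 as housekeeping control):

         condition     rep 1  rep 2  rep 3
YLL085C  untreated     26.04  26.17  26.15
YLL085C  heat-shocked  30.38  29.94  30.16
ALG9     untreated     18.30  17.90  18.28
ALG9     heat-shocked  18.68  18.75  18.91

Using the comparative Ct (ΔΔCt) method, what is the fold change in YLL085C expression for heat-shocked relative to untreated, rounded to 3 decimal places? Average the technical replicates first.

Mean Ct: YLL085C untreated 26.120; YLL085C heat-shocked 30.160; ALG9 untreated 18.160; ALG9 heat-shocked 18.780
ΔCt(untreated) = 26.120 − 18.160 = 7.960
ΔCt(heat-shocked) = 30.160 − 18.780 = 11.380
ΔΔCt = 11.380 − 7.960 = 3.420
Fold change = 2^(−3.420) = 0.0934

0.093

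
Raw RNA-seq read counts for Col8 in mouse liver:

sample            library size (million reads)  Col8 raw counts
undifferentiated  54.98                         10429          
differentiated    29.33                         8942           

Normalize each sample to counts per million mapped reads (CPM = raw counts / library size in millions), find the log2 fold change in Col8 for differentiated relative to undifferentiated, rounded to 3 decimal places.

CPM(undifferentiated) = 10429 / 54.98 = 189.6872
CPM(differentiated) = 8942 / 29.33 = 304.8756
Fold change = 304.8756 / 189.6872 = 1.60725
log2(1.60725) = 0.6846

0.685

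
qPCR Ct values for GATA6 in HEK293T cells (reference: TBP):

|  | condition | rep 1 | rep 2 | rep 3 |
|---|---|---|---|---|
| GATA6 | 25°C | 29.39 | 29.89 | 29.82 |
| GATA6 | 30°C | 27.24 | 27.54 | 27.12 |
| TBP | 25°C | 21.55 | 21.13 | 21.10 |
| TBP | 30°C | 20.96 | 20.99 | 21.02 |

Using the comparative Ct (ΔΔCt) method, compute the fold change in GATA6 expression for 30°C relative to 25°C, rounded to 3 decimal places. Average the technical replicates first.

Mean Ct: GATA6 25°C 29.700; GATA6 30°C 27.300; TBP 25°C 21.260; TBP 30°C 20.990
ΔCt(25°C) = 29.700 − 21.260 = 8.440
ΔCt(30°C) = 27.300 − 20.990 = 6.310
ΔΔCt = 6.310 − 8.440 = -2.130
Fold change = 2^(−(-2.130)) = 2^2.130 = 4.3772

4.377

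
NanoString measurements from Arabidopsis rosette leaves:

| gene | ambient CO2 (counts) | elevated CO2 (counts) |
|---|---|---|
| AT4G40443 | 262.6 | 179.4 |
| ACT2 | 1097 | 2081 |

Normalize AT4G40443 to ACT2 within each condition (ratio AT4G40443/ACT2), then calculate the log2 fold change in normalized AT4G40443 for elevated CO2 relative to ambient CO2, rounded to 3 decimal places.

-1.473

AT4G40443/ACT2 (ambient CO2) = 262.6 / 1097 = 0.23938
AT4G40443/ACT2 (elevated CO2) = 179.4 / 2081 = 0.086209
Fold change = 0.086209 / 0.23938 = 0.3601
log2(0.3601) = -1.4734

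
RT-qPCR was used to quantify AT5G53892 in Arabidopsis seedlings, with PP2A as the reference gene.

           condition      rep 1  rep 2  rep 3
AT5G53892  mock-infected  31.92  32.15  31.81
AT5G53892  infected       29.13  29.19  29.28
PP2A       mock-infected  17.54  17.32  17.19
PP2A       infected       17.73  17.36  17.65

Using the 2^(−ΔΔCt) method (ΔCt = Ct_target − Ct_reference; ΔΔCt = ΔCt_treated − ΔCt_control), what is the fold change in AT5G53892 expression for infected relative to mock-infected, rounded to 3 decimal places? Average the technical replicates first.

Mean Ct: AT5G53892 mock-infected 31.960; AT5G53892 infected 29.200; PP2A mock-infected 17.350; PP2A infected 17.580
ΔCt(mock-infected) = 31.960 − 17.350 = 14.610
ΔCt(infected) = 29.200 − 17.580 = 11.620
ΔΔCt = 11.620 − 14.610 = -2.990
Fold change = 2^(−(-2.990)) = 2^2.990 = 7.9447

7.945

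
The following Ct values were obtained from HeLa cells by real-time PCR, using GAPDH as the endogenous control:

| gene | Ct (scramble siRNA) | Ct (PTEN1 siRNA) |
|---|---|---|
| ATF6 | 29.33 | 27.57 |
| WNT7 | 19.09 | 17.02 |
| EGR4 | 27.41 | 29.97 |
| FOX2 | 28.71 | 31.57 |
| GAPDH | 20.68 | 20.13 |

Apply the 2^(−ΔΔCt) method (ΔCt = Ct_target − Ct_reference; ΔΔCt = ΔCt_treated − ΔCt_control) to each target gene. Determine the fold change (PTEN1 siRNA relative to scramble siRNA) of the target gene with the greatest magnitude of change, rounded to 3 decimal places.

0.094

ATF6: ΔΔCt = (27.57−20.13) − (29.33−20.68) = 7.44 − 8.65 = -1.21; fold change = 2^1.21 = 2.313
WNT7: ΔΔCt = (17.02−20.13) − (19.09−20.68) = -3.11 − (-1.59) = -1.52; fold change = 2^1.52 = 2.868
EGR4: ΔΔCt = (29.97−20.13) − (27.41−20.68) = 9.84 − 6.73 = 3.11; fold change = 2^-3.11 = 0.116
FOX2: ΔΔCt = (31.57−20.13) − (28.71−20.68) = 11.44 − 8.03 = 3.41; fold change = 2^-3.41 = 0.094
FOX2 has the largest |ΔΔCt| = 3.41.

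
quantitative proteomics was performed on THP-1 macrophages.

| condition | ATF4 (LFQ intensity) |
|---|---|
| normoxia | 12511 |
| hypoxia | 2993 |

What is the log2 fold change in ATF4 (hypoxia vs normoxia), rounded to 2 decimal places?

Fold change = 2993 / 12511 = 0.2392
log2(0.2392) = -2.064

-2.06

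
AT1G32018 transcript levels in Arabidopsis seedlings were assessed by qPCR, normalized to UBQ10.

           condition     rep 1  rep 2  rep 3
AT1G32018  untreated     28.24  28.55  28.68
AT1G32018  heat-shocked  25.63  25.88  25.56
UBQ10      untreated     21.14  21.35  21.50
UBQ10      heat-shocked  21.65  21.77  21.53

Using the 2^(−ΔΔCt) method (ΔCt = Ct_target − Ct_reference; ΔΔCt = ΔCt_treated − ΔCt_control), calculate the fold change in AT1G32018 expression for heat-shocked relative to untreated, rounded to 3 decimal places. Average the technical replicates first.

8.694

Mean Ct: AT1G32018 untreated 28.490; AT1G32018 heat-shocked 25.690; UBQ10 untreated 21.330; UBQ10 heat-shocked 21.650
ΔCt(untreated) = 28.490 − 21.330 = 7.160
ΔCt(heat-shocked) = 25.690 − 21.650 = 4.040
ΔΔCt = 4.040 − 7.160 = -3.120
Fold change = 2^(−(-3.120)) = 2^3.120 = 8.6939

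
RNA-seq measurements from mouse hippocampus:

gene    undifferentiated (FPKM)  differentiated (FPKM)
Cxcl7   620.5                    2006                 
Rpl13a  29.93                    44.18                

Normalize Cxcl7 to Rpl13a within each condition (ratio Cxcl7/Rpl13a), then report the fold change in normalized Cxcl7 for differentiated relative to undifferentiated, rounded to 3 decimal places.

Cxcl7/Rpl13a (undifferentiated) = 620.5 / 29.93 = 20.732
Cxcl7/Rpl13a (differentiated) = 2006 / 44.18 = 45.405
Fold change = 45.405 / 20.732 = 2.1901

2.190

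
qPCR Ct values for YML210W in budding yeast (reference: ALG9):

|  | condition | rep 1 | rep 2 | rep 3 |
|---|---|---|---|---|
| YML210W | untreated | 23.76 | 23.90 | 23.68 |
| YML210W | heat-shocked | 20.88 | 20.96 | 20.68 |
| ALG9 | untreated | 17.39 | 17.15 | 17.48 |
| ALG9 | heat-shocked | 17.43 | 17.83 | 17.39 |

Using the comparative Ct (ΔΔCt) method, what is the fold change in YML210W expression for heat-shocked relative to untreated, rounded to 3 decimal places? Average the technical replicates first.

8.877

Mean Ct: YML210W untreated 23.780; YML210W heat-shocked 20.840; ALG9 untreated 17.340; ALG9 heat-shocked 17.550
ΔCt(untreated) = 23.780 − 17.340 = 6.440
ΔCt(heat-shocked) = 20.840 − 17.550 = 3.290
ΔΔCt = 3.290 − 6.440 = -3.150
Fold change = 2^(−(-3.150)) = 2^3.150 = 8.8766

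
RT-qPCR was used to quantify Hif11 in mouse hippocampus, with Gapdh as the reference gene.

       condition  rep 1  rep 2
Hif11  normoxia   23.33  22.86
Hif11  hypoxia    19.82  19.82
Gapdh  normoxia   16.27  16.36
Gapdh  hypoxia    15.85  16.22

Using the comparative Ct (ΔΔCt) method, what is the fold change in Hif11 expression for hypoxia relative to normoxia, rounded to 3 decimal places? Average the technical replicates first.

7.972

Mean Ct: Hif11 normoxia 23.095; Hif11 hypoxia 19.820; Gapdh normoxia 16.315; Gapdh hypoxia 16.035
ΔCt(normoxia) = 23.095 − 16.315 = 6.780
ΔCt(hypoxia) = 19.820 − 16.035 = 3.785
ΔΔCt = 3.785 − 6.780 = -2.995
Fold change = 2^(−(-2.995)) = 2^2.995 = 7.9723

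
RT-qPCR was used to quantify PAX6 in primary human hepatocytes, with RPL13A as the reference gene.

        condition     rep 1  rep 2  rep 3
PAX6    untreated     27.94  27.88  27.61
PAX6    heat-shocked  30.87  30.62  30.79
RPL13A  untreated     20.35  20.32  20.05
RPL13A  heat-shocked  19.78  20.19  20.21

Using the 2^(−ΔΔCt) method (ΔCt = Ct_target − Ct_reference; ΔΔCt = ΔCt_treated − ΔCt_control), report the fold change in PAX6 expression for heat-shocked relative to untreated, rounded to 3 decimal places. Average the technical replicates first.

0.114

Mean Ct: PAX6 untreated 27.810; PAX6 heat-shocked 30.760; RPL13A untreated 20.240; RPL13A heat-shocked 20.060
ΔCt(untreated) = 27.810 − 20.240 = 7.570
ΔCt(heat-shocked) = 30.760 − 20.060 = 10.700
ΔΔCt = 10.700 − 7.570 = 3.130
Fold change = 2^(−3.130) = 0.1142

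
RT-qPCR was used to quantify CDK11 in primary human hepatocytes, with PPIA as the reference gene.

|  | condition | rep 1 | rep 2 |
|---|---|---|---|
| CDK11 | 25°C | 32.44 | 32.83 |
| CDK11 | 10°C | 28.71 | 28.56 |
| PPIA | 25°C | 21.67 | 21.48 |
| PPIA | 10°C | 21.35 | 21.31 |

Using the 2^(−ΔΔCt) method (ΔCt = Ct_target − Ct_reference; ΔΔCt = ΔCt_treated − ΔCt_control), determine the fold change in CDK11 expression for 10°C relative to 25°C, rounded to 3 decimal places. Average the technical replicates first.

Mean Ct: CDK11 25°C 32.635; CDK11 10°C 28.635; PPIA 25°C 21.575; PPIA 10°C 21.330
ΔCt(25°C) = 32.635 − 21.575 = 11.060
ΔCt(10°C) = 28.635 − 21.330 = 7.305
ΔΔCt = 7.305 − 11.060 = -3.755
Fold change = 2^(−(-3.755)) = 2^3.755 = 13.5011

13.501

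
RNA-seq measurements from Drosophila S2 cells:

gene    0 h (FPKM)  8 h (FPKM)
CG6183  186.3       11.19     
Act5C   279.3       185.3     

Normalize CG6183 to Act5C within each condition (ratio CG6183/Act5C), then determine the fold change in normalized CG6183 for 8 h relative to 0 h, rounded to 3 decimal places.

CG6183/Act5C (0 h) = 186.3 / 279.3 = 0.66702
CG6183/Act5C (8 h) = 11.19 / 185.3 = 0.060389
Fold change = 0.060389 / 0.66702 = 0.0905

0.091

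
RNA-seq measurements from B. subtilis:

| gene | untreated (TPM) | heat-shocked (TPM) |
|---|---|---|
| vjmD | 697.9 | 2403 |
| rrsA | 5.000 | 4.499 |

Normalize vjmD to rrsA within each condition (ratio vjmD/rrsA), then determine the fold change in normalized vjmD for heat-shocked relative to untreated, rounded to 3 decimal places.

vjmD/rrsA (untreated) = 697.9 / 5.000 = 139.58
vjmD/rrsA (heat-shocked) = 2403 / 4.499 = 534.12
Fold change = 534.12 / 139.58 = 3.8266

3.827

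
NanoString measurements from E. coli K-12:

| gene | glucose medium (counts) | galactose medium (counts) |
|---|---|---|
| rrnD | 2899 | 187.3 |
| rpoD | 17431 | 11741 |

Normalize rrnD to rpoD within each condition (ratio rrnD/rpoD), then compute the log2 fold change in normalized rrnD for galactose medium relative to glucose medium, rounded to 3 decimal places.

-3.382

rrnD/rpoD (glucose medium) = 2899 / 17431 = 0.16631
rrnD/rpoD (galactose medium) = 187.3 / 11741 = 0.015953
Fold change = 0.015953 / 0.16631 = 0.0959
log2(0.0959) = -3.3820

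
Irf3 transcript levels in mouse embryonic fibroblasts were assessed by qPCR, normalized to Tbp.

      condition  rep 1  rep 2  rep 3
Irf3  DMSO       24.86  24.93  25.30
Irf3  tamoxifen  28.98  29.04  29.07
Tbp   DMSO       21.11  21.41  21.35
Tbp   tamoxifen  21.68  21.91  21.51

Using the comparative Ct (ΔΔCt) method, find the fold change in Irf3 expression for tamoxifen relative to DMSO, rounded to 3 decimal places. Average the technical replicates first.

Mean Ct: Irf3 DMSO 25.030; Irf3 tamoxifen 29.030; Tbp DMSO 21.290; Tbp tamoxifen 21.700
ΔCt(DMSO) = 25.030 − 21.290 = 3.740
ΔCt(tamoxifen) = 29.030 − 21.700 = 7.330
ΔΔCt = 7.330 − 3.740 = 3.590
Fold change = 2^(−3.590) = 0.0830

0.083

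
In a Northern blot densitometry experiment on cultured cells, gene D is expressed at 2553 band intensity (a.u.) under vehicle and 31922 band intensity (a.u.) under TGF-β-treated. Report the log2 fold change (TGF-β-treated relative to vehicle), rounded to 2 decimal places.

Fold change = 31922 / 2553 = 12.5037
log2(12.5037) = 3.644

3.64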